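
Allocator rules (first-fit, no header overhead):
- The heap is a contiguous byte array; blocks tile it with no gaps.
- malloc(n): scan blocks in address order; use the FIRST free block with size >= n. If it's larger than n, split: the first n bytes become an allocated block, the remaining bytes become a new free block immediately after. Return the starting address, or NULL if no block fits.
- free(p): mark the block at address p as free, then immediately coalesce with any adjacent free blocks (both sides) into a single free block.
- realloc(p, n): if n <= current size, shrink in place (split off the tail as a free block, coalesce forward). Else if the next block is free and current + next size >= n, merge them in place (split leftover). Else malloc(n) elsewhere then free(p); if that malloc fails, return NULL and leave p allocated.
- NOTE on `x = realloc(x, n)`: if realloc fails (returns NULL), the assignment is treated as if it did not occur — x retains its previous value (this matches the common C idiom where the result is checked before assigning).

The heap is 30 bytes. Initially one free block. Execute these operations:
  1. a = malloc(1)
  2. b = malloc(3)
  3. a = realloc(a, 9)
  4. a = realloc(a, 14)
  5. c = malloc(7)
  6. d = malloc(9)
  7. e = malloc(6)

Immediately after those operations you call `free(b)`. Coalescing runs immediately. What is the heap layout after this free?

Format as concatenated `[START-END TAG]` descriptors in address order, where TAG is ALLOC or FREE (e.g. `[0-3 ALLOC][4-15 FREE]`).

Op 1: a = malloc(1) -> a = 0; heap: [0-0 ALLOC][1-29 FREE]
Op 2: b = malloc(3) -> b = 1; heap: [0-0 ALLOC][1-3 ALLOC][4-29 FREE]
Op 3: a = realloc(a, 9) -> a = 4; heap: [0-0 FREE][1-3 ALLOC][4-12 ALLOC][13-29 FREE]
Op 4: a = realloc(a, 14) -> a = 4; heap: [0-0 FREE][1-3 ALLOC][4-17 ALLOC][18-29 FREE]
Op 5: c = malloc(7) -> c = 18; heap: [0-0 FREE][1-3 ALLOC][4-17 ALLOC][18-24 ALLOC][25-29 FREE]
Op 6: d = malloc(9) -> d = NULL; heap: [0-0 FREE][1-3 ALLOC][4-17 ALLOC][18-24 ALLOC][25-29 FREE]
Op 7: e = malloc(6) -> e = NULL; heap: [0-0 FREE][1-3 ALLOC][4-17 ALLOC][18-24 ALLOC][25-29 FREE]
free(b): b = 1 -> block [1-3 ALLOC]; mark free, coalesce with adjacent free neighbors -> [0-3 FREE][4-17 ALLOC][18-24 ALLOC][25-29 FREE]

Answer: [0-3 FREE][4-17 ALLOC][18-24 ALLOC][25-29 FREE]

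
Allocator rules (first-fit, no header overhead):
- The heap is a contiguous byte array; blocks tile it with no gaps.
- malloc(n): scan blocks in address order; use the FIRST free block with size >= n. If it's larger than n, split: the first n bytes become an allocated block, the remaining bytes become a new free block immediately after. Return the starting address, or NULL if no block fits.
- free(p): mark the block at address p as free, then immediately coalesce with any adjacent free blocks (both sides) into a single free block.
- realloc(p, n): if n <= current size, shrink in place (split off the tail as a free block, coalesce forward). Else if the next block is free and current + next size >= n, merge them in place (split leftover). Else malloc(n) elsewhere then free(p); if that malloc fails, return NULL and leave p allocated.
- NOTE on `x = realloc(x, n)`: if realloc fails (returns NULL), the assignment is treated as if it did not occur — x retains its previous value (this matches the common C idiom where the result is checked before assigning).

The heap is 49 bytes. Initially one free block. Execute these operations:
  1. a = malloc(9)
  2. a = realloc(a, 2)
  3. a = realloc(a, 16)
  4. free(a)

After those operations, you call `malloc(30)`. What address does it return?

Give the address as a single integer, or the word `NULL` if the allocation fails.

Answer: 0

Derivation:
Op 1: a = malloc(9) -> a = 0; heap: [0-8 ALLOC][9-48 FREE]
Op 2: a = realloc(a, 2) -> a = 0; heap: [0-1 ALLOC][2-48 FREE]
Op 3: a = realloc(a, 16) -> a = 0; heap: [0-15 ALLOC][16-48 FREE]
Op 4: free(a) -> (freed a); heap: [0-48 FREE]
malloc(30): first-fit scan over [0-48 FREE] -> 0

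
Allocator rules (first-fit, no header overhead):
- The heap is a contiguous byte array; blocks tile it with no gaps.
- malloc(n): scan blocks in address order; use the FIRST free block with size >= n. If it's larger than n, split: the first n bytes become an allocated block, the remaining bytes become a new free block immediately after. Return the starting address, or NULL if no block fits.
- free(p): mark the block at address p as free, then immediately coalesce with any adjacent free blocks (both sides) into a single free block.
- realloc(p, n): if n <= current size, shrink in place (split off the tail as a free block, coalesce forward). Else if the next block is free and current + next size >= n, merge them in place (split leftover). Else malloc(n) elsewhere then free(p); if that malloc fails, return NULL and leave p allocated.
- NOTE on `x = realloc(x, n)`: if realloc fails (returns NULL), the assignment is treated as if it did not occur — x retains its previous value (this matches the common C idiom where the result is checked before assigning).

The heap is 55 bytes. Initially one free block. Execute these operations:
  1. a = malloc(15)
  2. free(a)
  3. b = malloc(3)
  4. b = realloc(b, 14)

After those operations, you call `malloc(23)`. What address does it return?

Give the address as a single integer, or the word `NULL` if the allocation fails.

Op 1: a = malloc(15) -> a = 0; heap: [0-14 ALLOC][15-54 FREE]
Op 2: free(a) -> (freed a); heap: [0-54 FREE]
Op 3: b = malloc(3) -> b = 0; heap: [0-2 ALLOC][3-54 FREE]
Op 4: b = realloc(b, 14) -> b = 0; heap: [0-13 ALLOC][14-54 FREE]
malloc(23): first-fit scan over [0-13 ALLOC][14-54 FREE] -> 14

Answer: 14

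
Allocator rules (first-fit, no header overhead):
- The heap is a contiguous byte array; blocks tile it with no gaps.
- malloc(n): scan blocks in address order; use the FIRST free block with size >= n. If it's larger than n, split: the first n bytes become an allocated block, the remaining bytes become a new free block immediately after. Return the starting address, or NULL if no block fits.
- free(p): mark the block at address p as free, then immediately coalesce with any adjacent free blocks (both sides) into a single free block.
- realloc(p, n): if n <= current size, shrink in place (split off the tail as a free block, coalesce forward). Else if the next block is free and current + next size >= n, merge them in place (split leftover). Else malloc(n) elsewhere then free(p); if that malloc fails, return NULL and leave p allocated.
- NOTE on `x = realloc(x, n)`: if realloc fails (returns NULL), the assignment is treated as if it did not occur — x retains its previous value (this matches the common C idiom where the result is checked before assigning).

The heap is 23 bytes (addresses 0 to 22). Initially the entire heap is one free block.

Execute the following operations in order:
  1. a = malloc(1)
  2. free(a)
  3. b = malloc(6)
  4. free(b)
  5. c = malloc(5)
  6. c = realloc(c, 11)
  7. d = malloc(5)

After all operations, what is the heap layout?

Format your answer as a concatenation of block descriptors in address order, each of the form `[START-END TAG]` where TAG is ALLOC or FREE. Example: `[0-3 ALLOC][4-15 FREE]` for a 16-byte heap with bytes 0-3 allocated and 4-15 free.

Answer: [0-10 ALLOC][11-15 ALLOC][16-22 FREE]

Derivation:
Op 1: a = malloc(1) -> a = 0; heap: [0-0 ALLOC][1-22 FREE]
Op 2: free(a) -> (freed a); heap: [0-22 FREE]
Op 3: b = malloc(6) -> b = 0; heap: [0-5 ALLOC][6-22 FREE]
Op 4: free(b) -> (freed b); heap: [0-22 FREE]
Op 5: c = malloc(5) -> c = 0; heap: [0-4 ALLOC][5-22 FREE]
Op 6: c = realloc(c, 11) -> c = 0; heap: [0-10 ALLOC][11-22 FREE]
Op 7: d = malloc(5) -> d = 11; heap: [0-10 ALLOC][11-15 ALLOC][16-22 FREE]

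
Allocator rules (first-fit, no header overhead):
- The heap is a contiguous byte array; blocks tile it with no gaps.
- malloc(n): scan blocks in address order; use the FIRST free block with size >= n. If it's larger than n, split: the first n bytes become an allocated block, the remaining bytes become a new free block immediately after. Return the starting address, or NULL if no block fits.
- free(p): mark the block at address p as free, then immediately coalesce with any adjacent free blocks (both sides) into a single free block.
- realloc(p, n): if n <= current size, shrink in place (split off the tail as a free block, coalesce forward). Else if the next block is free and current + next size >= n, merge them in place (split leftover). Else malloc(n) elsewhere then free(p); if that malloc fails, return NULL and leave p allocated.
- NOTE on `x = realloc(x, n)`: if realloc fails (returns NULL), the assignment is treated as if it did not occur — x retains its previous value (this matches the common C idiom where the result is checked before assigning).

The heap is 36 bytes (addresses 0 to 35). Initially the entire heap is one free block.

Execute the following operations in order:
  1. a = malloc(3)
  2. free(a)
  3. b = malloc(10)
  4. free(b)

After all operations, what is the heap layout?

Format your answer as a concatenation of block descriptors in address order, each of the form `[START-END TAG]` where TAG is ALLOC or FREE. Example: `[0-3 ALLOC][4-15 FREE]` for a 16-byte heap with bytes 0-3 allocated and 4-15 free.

Op 1: a = malloc(3) -> a = 0; heap: [0-2 ALLOC][3-35 FREE]
Op 2: free(a) -> (freed a); heap: [0-35 FREE]
Op 3: b = malloc(10) -> b = 0; heap: [0-9 ALLOC][10-35 FREE]
Op 4: free(b) -> (freed b); heap: [0-35 FREE]

Answer: [0-35 FREE]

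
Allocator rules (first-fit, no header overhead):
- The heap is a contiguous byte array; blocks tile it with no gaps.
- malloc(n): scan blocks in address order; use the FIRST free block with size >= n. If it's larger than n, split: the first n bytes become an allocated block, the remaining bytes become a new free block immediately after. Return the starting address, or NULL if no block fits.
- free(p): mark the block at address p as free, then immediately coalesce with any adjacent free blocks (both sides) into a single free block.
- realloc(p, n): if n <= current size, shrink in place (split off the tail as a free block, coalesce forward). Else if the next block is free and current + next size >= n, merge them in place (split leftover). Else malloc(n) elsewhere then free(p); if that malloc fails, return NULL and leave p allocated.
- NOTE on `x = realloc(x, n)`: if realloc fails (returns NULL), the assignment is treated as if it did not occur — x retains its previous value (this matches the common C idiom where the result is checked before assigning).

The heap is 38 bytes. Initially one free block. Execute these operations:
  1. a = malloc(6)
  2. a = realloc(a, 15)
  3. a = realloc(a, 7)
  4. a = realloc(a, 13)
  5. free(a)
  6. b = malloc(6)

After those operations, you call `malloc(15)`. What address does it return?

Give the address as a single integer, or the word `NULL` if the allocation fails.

Answer: 6

Derivation:
Op 1: a = malloc(6) -> a = 0; heap: [0-5 ALLOC][6-37 FREE]
Op 2: a = realloc(a, 15) -> a = 0; heap: [0-14 ALLOC][15-37 FREE]
Op 3: a = realloc(a, 7) -> a = 0; heap: [0-6 ALLOC][7-37 FREE]
Op 4: a = realloc(a, 13) -> a = 0; heap: [0-12 ALLOC][13-37 FREE]
Op 5: free(a) -> (freed a); heap: [0-37 FREE]
Op 6: b = malloc(6) -> b = 0; heap: [0-5 ALLOC][6-37 FREE]
malloc(15): first-fit scan over [0-5 ALLOC][6-37 FREE] -> 6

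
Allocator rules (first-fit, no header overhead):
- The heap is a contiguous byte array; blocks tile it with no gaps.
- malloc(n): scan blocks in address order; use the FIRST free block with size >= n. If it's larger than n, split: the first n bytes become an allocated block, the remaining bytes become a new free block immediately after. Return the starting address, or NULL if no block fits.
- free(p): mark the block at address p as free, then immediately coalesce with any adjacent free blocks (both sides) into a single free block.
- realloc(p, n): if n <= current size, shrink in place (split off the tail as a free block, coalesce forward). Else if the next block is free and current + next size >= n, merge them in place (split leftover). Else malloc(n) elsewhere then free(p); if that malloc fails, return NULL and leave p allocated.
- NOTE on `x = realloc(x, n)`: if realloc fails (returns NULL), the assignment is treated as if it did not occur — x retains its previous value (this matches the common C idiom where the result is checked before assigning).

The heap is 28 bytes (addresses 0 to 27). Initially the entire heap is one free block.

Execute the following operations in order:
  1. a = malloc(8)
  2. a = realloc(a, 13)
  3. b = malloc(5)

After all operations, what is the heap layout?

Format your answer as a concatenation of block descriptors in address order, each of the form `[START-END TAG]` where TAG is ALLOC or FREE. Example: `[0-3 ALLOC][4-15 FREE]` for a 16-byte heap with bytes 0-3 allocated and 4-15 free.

Op 1: a = malloc(8) -> a = 0; heap: [0-7 ALLOC][8-27 FREE]
Op 2: a = realloc(a, 13) -> a = 0; heap: [0-12 ALLOC][13-27 FREE]
Op 3: b = malloc(5) -> b = 13; heap: [0-12 ALLOC][13-17 ALLOC][18-27 FREE]

Answer: [0-12 ALLOC][13-17 ALLOC][18-27 FREE]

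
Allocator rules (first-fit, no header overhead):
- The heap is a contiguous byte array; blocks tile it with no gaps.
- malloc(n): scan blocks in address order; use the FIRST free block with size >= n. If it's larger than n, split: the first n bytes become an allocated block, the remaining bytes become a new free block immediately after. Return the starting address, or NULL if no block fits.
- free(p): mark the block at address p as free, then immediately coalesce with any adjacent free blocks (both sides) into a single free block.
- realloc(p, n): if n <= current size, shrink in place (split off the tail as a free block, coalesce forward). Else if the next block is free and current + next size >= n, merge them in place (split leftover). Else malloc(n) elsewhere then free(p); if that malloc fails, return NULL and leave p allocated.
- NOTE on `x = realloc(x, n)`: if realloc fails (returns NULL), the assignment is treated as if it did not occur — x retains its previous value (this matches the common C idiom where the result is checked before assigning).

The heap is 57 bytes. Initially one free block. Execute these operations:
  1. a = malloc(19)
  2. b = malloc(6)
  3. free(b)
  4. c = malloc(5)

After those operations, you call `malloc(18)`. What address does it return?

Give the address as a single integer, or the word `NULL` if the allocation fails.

Answer: 24

Derivation:
Op 1: a = malloc(19) -> a = 0; heap: [0-18 ALLOC][19-56 FREE]
Op 2: b = malloc(6) -> b = 19; heap: [0-18 ALLOC][19-24 ALLOC][25-56 FREE]
Op 3: free(b) -> (freed b); heap: [0-18 ALLOC][19-56 FREE]
Op 4: c = malloc(5) -> c = 19; heap: [0-18 ALLOC][19-23 ALLOC][24-56 FREE]
malloc(18): first-fit scan over [0-18 ALLOC][19-23 ALLOC][24-56 FREE] -> 24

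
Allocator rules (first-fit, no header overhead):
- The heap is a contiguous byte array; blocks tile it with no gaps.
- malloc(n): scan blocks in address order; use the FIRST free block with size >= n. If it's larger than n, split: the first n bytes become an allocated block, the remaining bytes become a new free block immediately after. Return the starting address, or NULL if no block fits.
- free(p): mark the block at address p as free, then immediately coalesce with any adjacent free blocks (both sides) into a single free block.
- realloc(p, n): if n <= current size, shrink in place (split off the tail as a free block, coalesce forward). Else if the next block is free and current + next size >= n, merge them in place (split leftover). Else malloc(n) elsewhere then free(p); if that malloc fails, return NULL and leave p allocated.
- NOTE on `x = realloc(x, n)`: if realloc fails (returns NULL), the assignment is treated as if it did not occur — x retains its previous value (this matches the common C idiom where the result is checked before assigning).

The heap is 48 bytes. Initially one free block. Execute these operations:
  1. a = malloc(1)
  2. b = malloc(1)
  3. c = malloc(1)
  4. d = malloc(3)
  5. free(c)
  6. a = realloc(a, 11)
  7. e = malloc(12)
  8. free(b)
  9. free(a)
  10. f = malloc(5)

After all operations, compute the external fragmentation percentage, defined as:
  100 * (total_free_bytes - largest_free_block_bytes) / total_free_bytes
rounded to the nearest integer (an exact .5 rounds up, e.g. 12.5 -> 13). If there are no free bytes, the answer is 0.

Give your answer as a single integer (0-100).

Op 1: a = malloc(1) -> a = 0; heap: [0-0 ALLOC][1-47 FREE]
Op 2: b = malloc(1) -> b = 1; heap: [0-0 ALLOC][1-1 ALLOC][2-47 FREE]
Op 3: c = malloc(1) -> c = 2; heap: [0-0 ALLOC][1-1 ALLOC][2-2 ALLOC][3-47 FREE]
Op 4: d = malloc(3) -> d = 3; heap: [0-0 ALLOC][1-1 ALLOC][2-2 ALLOC][3-5 ALLOC][6-47 FREE]
Op 5: free(c) -> (freed c); heap: [0-0 ALLOC][1-1 ALLOC][2-2 FREE][3-5 ALLOC][6-47 FREE]
Op 6: a = realloc(a, 11) -> a = 6; heap: [0-0 FREE][1-1 ALLOC][2-2 FREE][3-5 ALLOC][6-16 ALLOC][17-47 FREE]
Op 7: e = malloc(12) -> e = 17; heap: [0-0 FREE][1-1 ALLOC][2-2 FREE][3-5 ALLOC][6-16 ALLOC][17-28 ALLOC][29-47 FREE]
Op 8: free(b) -> (freed b); heap: [0-2 FREE][3-5 ALLOC][6-16 ALLOC][17-28 ALLOC][29-47 FREE]
Op 9: free(a) -> (freed a); heap: [0-2 FREE][3-5 ALLOC][6-16 FREE][17-28 ALLOC][29-47 FREE]
Op 10: f = malloc(5) -> f = 6; heap: [0-2 FREE][3-5 ALLOC][6-10 ALLOC][11-16 FREE][17-28 ALLOC][29-47 FREE]
Free blocks: [3 6 19] total_free=28 largest=19 -> 100*(28-19)/28 = 900/28 ≈ 32.143 -> rounds to 32

Answer: 32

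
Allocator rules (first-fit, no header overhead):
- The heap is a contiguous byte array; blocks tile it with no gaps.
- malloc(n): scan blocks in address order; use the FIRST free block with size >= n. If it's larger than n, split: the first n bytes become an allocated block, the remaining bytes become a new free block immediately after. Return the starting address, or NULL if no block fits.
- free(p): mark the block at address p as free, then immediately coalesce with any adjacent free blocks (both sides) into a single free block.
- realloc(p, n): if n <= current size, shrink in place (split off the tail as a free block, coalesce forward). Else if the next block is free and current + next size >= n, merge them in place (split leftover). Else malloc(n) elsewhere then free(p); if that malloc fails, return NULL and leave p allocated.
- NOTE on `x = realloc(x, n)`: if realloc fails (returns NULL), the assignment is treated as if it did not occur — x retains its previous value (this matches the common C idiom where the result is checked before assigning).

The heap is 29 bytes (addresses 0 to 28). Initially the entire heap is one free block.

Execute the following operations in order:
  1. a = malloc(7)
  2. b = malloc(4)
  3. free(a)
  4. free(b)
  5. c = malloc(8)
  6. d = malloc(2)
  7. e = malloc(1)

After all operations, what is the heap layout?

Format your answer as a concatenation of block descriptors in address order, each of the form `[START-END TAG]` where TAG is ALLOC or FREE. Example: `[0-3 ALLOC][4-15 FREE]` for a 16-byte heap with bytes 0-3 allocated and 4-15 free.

Op 1: a = malloc(7) -> a = 0; heap: [0-6 ALLOC][7-28 FREE]
Op 2: b = malloc(4) -> b = 7; heap: [0-6 ALLOC][7-10 ALLOC][11-28 FREE]
Op 3: free(a) -> (freed a); heap: [0-6 FREE][7-10 ALLOC][11-28 FREE]
Op 4: free(b) -> (freed b); heap: [0-28 FREE]
Op 5: c = malloc(8) -> c = 0; heap: [0-7 ALLOC][8-28 FREE]
Op 6: d = malloc(2) -> d = 8; heap: [0-7 ALLOC][8-9 ALLOC][10-28 FREE]
Op 7: e = malloc(1) -> e = 10; heap: [0-7 ALLOC][8-9 ALLOC][10-10 ALLOC][11-28 FREE]

Answer: [0-7 ALLOC][8-9 ALLOC][10-10 ALLOC][11-28 FREE]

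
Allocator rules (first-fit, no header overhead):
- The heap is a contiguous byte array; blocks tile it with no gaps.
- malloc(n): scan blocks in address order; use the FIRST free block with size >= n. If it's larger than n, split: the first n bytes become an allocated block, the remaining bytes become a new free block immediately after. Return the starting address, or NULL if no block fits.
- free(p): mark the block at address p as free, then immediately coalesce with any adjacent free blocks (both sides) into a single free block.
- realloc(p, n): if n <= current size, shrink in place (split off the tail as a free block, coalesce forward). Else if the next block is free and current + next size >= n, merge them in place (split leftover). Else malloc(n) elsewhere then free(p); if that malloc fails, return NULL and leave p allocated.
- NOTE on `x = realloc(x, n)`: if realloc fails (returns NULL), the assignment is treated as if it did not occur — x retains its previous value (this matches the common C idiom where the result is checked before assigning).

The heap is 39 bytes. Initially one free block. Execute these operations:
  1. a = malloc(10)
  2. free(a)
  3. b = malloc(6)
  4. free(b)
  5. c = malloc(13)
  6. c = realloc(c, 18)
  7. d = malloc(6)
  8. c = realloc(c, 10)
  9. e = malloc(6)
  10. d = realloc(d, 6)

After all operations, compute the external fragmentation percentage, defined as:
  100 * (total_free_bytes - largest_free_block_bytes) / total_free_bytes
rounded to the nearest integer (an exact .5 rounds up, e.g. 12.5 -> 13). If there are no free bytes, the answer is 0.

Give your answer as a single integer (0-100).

Op 1: a = malloc(10) -> a = 0; heap: [0-9 ALLOC][10-38 FREE]
Op 2: free(a) -> (freed a); heap: [0-38 FREE]
Op 3: b = malloc(6) -> b = 0; heap: [0-5 ALLOC][6-38 FREE]
Op 4: free(b) -> (freed b); heap: [0-38 FREE]
Op 5: c = malloc(13) -> c = 0; heap: [0-12 ALLOC][13-38 FREE]
Op 6: c = realloc(c, 18) -> c = 0; heap: [0-17 ALLOC][18-38 FREE]
Op 7: d = malloc(6) -> d = 18; heap: [0-17 ALLOC][18-23 ALLOC][24-38 FREE]
Op 8: c = realloc(c, 10) -> c = 0; heap: [0-9 ALLOC][10-17 FREE][18-23 ALLOC][24-38 FREE]
Op 9: e = malloc(6) -> e = 10; heap: [0-9 ALLOC][10-15 ALLOC][16-17 FREE][18-23 ALLOC][24-38 FREE]
Op 10: d = realloc(d, 6) -> d = 18; heap: [0-9 ALLOC][10-15 ALLOC][16-17 FREE][18-23 ALLOC][24-38 FREE]
Free blocks: [2 15] total_free=17 largest=15 -> 100*(17-15)/17 = 200/17 ≈ 11.765 -> rounds to 12

Answer: 12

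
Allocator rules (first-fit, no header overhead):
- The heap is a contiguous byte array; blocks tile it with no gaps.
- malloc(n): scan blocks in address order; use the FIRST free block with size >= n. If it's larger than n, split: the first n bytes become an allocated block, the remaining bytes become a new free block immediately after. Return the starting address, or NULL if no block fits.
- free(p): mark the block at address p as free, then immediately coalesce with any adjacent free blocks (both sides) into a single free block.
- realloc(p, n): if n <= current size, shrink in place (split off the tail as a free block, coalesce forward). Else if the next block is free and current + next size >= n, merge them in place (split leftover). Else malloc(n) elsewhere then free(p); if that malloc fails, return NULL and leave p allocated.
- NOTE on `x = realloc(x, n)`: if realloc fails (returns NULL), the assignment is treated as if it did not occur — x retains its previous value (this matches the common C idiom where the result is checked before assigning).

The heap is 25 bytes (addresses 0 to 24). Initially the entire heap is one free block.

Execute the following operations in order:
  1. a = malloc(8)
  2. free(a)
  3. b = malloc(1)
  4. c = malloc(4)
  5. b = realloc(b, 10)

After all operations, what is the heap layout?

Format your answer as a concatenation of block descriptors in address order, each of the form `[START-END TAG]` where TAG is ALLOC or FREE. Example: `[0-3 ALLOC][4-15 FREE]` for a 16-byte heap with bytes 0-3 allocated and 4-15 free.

Op 1: a = malloc(8) -> a = 0; heap: [0-7 ALLOC][8-24 FREE]
Op 2: free(a) -> (freed a); heap: [0-24 FREE]
Op 3: b = malloc(1) -> b = 0; heap: [0-0 ALLOC][1-24 FREE]
Op 4: c = malloc(4) -> c = 1; heap: [0-0 ALLOC][1-4 ALLOC][5-24 FREE]
Op 5: b = realloc(b, 10) -> b = 5; heap: [0-0 FREE][1-4 ALLOC][5-14 ALLOC][15-24 FREE]

Answer: [0-0 FREE][1-4 ALLOC][5-14 ALLOC][15-24 FREE]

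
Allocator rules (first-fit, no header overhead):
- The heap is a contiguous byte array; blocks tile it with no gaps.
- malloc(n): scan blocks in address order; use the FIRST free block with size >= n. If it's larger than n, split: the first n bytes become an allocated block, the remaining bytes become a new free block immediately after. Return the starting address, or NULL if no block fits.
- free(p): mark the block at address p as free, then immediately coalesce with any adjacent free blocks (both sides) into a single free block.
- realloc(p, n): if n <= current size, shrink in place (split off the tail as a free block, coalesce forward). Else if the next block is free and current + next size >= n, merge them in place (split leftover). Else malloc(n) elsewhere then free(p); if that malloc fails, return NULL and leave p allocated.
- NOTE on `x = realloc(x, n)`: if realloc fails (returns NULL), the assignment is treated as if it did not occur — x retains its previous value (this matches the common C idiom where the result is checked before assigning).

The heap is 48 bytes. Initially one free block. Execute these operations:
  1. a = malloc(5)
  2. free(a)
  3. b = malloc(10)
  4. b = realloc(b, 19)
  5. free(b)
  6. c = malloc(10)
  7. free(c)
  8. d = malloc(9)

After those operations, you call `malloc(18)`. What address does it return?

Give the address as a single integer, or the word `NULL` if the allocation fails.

Answer: 9

Derivation:
Op 1: a = malloc(5) -> a = 0; heap: [0-4 ALLOC][5-47 FREE]
Op 2: free(a) -> (freed a); heap: [0-47 FREE]
Op 3: b = malloc(10) -> b = 0; heap: [0-9 ALLOC][10-47 FREE]
Op 4: b = realloc(b, 19) -> b = 0; heap: [0-18 ALLOC][19-47 FREE]
Op 5: free(b) -> (freed b); heap: [0-47 FREE]
Op 6: c = malloc(10) -> c = 0; heap: [0-9 ALLOC][10-47 FREE]
Op 7: free(c) -> (freed c); heap: [0-47 FREE]
Op 8: d = malloc(9) -> d = 0; heap: [0-8 ALLOC][9-47 FREE]
malloc(18): first-fit scan over [0-8 ALLOC][9-47 FREE] -> 9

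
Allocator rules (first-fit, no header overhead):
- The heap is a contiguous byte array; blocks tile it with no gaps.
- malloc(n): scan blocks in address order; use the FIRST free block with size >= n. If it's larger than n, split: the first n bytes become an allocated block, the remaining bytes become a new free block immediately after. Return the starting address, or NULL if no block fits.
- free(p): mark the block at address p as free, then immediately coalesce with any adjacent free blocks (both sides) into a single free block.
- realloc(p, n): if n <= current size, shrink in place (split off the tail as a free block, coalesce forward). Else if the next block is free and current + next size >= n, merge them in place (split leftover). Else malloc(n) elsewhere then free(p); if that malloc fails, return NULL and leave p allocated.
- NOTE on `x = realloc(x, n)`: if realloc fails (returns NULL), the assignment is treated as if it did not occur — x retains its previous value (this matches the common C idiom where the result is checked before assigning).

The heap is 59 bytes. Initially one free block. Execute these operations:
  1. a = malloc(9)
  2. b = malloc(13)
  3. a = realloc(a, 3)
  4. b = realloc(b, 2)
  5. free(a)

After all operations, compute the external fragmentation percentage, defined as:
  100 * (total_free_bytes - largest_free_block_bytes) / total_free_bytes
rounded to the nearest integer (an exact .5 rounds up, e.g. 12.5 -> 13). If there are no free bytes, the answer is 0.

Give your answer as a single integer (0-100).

Answer: 16

Derivation:
Op 1: a = malloc(9) -> a = 0; heap: [0-8 ALLOC][9-58 FREE]
Op 2: b = malloc(13) -> b = 9; heap: [0-8 ALLOC][9-21 ALLOC][22-58 FREE]
Op 3: a = realloc(a, 3) -> a = 0; heap: [0-2 ALLOC][3-8 FREE][9-21 ALLOC][22-58 FREE]
Op 4: b = realloc(b, 2) -> b = 9; heap: [0-2 ALLOC][3-8 FREE][9-10 ALLOC][11-58 FREE]
Op 5: free(a) -> (freed a); heap: [0-8 FREE][9-10 ALLOC][11-58 FREE]
Free blocks: [9 48] total_free=57 largest=48 -> 100*(57-48)/57 = 900/57 ≈ 15.789 -> rounds to 16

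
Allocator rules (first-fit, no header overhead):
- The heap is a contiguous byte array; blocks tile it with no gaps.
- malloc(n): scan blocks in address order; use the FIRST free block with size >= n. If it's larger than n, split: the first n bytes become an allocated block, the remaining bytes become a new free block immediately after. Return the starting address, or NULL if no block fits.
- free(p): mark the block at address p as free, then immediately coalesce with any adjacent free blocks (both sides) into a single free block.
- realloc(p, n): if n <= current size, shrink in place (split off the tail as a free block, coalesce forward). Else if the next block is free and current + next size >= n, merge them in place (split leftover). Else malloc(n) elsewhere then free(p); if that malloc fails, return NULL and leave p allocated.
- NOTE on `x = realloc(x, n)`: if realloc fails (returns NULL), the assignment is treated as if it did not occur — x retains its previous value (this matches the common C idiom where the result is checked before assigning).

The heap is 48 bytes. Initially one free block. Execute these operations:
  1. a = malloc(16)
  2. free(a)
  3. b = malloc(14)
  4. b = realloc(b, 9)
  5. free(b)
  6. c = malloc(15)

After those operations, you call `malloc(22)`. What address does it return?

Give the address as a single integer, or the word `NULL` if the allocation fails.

Op 1: a = malloc(16) -> a = 0; heap: [0-15 ALLOC][16-47 FREE]
Op 2: free(a) -> (freed a); heap: [0-47 FREE]
Op 3: b = malloc(14) -> b = 0; heap: [0-13 ALLOC][14-47 FREE]
Op 4: b = realloc(b, 9) -> b = 0; heap: [0-8 ALLOC][9-47 FREE]
Op 5: free(b) -> (freed b); heap: [0-47 FREE]
Op 6: c = malloc(15) -> c = 0; heap: [0-14 ALLOC][15-47 FREE]
malloc(22): first-fit scan over [0-14 ALLOC][15-47 FREE] -> 15

Answer: 15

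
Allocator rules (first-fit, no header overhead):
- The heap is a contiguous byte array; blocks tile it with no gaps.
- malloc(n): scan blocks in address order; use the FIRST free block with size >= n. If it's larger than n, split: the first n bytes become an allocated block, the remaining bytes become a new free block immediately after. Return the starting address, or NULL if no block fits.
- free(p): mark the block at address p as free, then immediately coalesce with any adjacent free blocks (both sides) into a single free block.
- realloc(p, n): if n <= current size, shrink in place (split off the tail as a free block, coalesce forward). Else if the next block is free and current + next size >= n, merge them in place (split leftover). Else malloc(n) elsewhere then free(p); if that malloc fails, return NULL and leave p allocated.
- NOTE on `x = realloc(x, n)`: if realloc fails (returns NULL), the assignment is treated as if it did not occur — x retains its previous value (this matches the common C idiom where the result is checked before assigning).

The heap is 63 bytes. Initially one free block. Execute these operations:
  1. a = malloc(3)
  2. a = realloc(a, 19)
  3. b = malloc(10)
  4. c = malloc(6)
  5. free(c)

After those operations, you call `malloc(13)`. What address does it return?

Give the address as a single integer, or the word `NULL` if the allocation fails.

Answer: 29

Derivation:
Op 1: a = malloc(3) -> a = 0; heap: [0-2 ALLOC][3-62 FREE]
Op 2: a = realloc(a, 19) -> a = 0; heap: [0-18 ALLOC][19-62 FREE]
Op 3: b = malloc(10) -> b = 19; heap: [0-18 ALLOC][19-28 ALLOC][29-62 FREE]
Op 4: c = malloc(6) -> c = 29; heap: [0-18 ALLOC][19-28 ALLOC][29-34 ALLOC][35-62 FREE]
Op 5: free(c) -> (freed c); heap: [0-18 ALLOC][19-28 ALLOC][29-62 FREE]
malloc(13): first-fit scan over [0-18 ALLOC][19-28 ALLOC][29-62 FREE] -> 29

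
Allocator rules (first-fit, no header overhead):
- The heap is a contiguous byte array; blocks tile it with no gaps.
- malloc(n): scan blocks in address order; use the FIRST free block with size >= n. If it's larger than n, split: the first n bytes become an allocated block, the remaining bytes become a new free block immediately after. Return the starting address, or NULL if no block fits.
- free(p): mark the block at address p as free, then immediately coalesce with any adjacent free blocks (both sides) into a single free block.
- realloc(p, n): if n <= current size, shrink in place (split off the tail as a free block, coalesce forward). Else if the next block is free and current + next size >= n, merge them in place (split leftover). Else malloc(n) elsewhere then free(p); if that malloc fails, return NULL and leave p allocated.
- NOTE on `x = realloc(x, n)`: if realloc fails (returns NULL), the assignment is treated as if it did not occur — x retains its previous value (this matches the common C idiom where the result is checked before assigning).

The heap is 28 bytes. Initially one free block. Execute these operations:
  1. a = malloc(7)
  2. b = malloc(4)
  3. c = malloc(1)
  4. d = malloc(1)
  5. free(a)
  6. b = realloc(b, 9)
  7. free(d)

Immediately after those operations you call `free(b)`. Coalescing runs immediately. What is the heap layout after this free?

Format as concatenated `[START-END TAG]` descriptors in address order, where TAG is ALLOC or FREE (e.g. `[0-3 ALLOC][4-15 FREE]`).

Op 1: a = malloc(7) -> a = 0; heap: [0-6 ALLOC][7-27 FREE]
Op 2: b = malloc(4) -> b = 7; heap: [0-6 ALLOC][7-10 ALLOC][11-27 FREE]
Op 3: c = malloc(1) -> c = 11; heap: [0-6 ALLOC][7-10 ALLOC][11-11 ALLOC][12-27 FREE]
Op 4: d = malloc(1) -> d = 12; heap: [0-6 ALLOC][7-10 ALLOC][11-11 ALLOC][12-12 ALLOC][13-27 FREE]
Op 5: free(a) -> (freed a); heap: [0-6 FREE][7-10 ALLOC][11-11 ALLOC][12-12 ALLOC][13-27 FREE]
Op 6: b = realloc(b, 9) -> b = 13; heap: [0-10 FREE][11-11 ALLOC][12-12 ALLOC][13-21 ALLOC][22-27 FREE]
Op 7: free(d) -> (freed d); heap: [0-10 FREE][11-11 ALLOC][12-12 FREE][13-21 ALLOC][22-27 FREE]
free(b): b = 13 -> block [13-21 ALLOC]; mark free, coalesce with adjacent free neighbors -> [0-10 FREE][11-11 ALLOC][12-27 FREE]

Answer: [0-10 FREE][11-11 ALLOC][12-27 FREE]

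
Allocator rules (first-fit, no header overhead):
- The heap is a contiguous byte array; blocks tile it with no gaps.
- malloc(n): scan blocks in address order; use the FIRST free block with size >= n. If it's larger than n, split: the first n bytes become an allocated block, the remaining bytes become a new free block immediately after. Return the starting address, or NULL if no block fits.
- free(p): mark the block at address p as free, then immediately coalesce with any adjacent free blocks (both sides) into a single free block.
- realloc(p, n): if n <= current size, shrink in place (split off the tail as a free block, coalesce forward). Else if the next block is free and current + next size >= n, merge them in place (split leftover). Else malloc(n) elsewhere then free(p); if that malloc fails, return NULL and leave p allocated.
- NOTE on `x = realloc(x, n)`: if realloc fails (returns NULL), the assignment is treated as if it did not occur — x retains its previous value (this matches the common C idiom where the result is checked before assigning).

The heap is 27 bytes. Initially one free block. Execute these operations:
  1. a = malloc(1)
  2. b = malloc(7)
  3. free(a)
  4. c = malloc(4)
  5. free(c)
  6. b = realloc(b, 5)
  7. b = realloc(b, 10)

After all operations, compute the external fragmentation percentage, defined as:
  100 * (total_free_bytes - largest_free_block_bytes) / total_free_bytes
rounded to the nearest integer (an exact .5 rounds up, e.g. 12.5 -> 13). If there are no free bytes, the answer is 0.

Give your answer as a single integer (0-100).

Op 1: a = malloc(1) -> a = 0; heap: [0-0 ALLOC][1-26 FREE]
Op 2: b = malloc(7) -> b = 1; heap: [0-0 ALLOC][1-7 ALLOC][8-26 FREE]
Op 3: free(a) -> (freed a); heap: [0-0 FREE][1-7 ALLOC][8-26 FREE]
Op 4: c = malloc(4) -> c = 8; heap: [0-0 FREE][1-7 ALLOC][8-11 ALLOC][12-26 FREE]
Op 5: free(c) -> (freed c); heap: [0-0 FREE][1-7 ALLOC][8-26 FREE]
Op 6: b = realloc(b, 5) -> b = 1; heap: [0-0 FREE][1-5 ALLOC][6-26 FREE]
Op 7: b = realloc(b, 10) -> b = 1; heap: [0-0 FREE][1-10 ALLOC][11-26 FREE]
Free blocks: [1 16] total_free=17 largest=16 -> 100*(17-16)/17 = 100/17 ≈ 5.882 -> rounds to 6

Answer: 6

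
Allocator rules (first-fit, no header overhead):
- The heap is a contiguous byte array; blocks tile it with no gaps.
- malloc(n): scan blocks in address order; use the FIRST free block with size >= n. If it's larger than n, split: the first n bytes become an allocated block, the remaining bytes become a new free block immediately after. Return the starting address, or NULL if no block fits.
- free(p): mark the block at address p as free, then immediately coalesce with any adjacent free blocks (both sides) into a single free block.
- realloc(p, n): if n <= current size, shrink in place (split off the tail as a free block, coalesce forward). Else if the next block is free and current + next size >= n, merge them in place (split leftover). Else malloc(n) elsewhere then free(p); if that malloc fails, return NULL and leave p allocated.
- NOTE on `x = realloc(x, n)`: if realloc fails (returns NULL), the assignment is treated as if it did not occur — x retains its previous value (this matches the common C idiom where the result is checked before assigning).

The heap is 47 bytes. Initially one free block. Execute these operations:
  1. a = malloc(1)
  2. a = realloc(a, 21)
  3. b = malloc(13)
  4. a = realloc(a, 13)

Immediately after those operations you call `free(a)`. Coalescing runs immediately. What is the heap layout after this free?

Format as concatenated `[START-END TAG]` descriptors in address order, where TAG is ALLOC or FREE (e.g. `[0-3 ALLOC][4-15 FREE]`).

Answer: [0-20 FREE][21-33 ALLOC][34-46 FREE]

Derivation:
Op 1: a = malloc(1) -> a = 0; heap: [0-0 ALLOC][1-46 FREE]
Op 2: a = realloc(a, 21) -> a = 0; heap: [0-20 ALLOC][21-46 FREE]
Op 3: b = malloc(13) -> b = 21; heap: [0-20 ALLOC][21-33 ALLOC][34-46 FREE]
Op 4: a = realloc(a, 13) -> a = 0; heap: [0-12 ALLOC][13-20 FREE][21-33 ALLOC][34-46 FREE]
free(a): a = 0 -> block [0-12 ALLOC]; mark free, coalesce with adjacent free neighbors -> [0-20 FREE][21-33 ALLOC][34-46 FREE]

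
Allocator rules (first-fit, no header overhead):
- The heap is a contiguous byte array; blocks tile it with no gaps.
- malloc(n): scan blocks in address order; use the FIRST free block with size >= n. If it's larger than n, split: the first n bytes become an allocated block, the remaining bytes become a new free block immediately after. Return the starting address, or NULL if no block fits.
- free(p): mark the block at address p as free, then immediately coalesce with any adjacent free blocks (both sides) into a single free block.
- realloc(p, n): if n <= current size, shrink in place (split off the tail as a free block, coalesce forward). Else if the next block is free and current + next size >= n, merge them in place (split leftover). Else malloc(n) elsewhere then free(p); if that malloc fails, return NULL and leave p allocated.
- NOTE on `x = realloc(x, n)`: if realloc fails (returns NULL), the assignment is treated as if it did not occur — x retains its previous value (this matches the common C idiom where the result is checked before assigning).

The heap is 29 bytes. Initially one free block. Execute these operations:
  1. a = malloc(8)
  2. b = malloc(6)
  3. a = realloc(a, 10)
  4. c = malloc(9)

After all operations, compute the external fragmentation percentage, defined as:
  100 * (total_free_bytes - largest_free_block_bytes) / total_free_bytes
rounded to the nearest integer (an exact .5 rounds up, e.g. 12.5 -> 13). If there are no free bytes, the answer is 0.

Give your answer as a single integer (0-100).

Op 1: a = malloc(8) -> a = 0; heap: [0-7 ALLOC][8-28 FREE]
Op 2: b = malloc(6) -> b = 8; heap: [0-7 ALLOC][8-13 ALLOC][14-28 FREE]
Op 3: a = realloc(a, 10) -> a = 14; heap: [0-7 FREE][8-13 ALLOC][14-23 ALLOC][24-28 FREE]
Op 4: c = malloc(9) -> c = NULL; heap: [0-7 FREE][8-13 ALLOC][14-23 ALLOC][24-28 FREE]
Free blocks: [8 5] total_free=13 largest=8 -> 100*(13-8)/13 = 500/13 ≈ 38.462 -> rounds to 38

Answer: 38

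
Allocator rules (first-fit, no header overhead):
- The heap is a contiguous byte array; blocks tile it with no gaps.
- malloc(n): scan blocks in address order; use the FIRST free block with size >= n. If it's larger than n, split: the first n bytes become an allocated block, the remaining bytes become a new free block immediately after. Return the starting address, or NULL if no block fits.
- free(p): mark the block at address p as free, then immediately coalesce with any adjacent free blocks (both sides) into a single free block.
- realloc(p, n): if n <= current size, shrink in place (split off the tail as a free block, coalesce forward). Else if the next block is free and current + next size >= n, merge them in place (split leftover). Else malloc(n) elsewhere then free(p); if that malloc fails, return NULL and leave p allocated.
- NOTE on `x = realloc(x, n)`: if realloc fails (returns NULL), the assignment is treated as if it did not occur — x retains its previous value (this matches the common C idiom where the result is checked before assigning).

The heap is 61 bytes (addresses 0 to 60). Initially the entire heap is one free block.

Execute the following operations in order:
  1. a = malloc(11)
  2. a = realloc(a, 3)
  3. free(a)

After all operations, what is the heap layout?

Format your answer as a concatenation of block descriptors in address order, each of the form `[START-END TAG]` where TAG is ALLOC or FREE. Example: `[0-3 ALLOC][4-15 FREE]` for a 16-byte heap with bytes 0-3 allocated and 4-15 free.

Op 1: a = malloc(11) -> a = 0; heap: [0-10 ALLOC][11-60 FREE]
Op 2: a = realloc(a, 3) -> a = 0; heap: [0-2 ALLOC][3-60 FREE]
Op 3: free(a) -> (freed a); heap: [0-60 FREE]

Answer: [0-60 FREE]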